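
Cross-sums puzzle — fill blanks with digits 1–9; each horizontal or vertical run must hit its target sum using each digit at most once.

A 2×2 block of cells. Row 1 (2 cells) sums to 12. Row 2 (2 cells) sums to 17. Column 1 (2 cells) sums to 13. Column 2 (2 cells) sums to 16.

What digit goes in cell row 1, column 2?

17 in 2 cells must be {8,9}; 16 in 2 cells must be {7,9}.
The 17 across and the 16 down share only 9, so (2,2) = 9.
(1,2) = 16 − 9 = 7 completes the 16 down.
(2,1) = 17 − 9 = 8 completes the 17 across.
(1,1) = 12 − 7 = 5 completes the 12 across.

7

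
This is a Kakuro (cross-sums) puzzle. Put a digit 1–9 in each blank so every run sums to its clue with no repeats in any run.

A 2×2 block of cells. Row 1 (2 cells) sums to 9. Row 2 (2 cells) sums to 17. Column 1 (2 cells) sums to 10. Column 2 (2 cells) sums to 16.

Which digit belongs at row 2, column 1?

8

17 in 2 cells must be {8,9}; 16 in 2 cells must be {7,9}.
The 9 across and the 16 down share only 7, so (1,2) = 7.
(2,2) = 16 − 7 = 9 completes the 16 down.
(1,1) = 9 − 7 = 2 completes the 9 across.
(2,1) = 17 − 9 = 8 completes the 17 across.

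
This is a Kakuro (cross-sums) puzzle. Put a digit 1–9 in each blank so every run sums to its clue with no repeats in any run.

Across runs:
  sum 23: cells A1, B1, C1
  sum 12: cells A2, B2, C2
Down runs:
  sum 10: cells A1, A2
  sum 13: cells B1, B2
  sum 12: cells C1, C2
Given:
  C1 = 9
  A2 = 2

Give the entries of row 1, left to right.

8 6 9

23 in 3 cells must be {6,8,9}.
A1 = 10 − 2 = 8 completes the 10 down.
B1 = 23 − 17 = 6 completes the 23 across.
B2 = 13 − 6 = 7 completes the 13 down.
C2 = 12 − 9 = 3 completes the 12 across.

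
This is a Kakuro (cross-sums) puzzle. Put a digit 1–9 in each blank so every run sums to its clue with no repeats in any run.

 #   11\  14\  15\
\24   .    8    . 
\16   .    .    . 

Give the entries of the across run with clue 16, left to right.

24 in 3 cells must be {7,8,9}.
R2C2 = 14 − 8 = 6 completes the 14 down.
No cell is forced outright now. R1C1 can only be 7 or 9 (the digits allowed by both its 24 across and its 11 down). If R1C1 = 7: that forces R1C3 = 9, after which R2C1 would have to be in {1,2,3,7,8,9} for the 16 across but in {4} for the 11 down — contradiction. So R1C1 = 9.
R1C3 = 24 − 17 = 7 completes the 24 across.
R2C1 = 11 − 9 = 2 completes the 11 down.
R2C3 = 16 − 8 = 8 completes the 16 across.

2, 6, 8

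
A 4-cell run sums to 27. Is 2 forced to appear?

Counterexample: {3,7,8,9} sums to 27 without using 2.

No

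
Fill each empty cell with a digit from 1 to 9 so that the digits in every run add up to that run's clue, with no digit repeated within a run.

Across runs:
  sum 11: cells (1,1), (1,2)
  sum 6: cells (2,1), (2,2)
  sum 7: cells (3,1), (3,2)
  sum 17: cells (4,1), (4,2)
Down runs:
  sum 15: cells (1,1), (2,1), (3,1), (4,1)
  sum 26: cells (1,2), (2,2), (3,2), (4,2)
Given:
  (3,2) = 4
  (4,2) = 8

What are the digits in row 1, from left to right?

2, 9

17 in 2 cells must be {8,9}.
(2,2) = 5: the only remaining digit allowed by both the 6 across and the 26 down.
(3,1) = 7 − 4 = 3 completes the 7 across.
(4,1) = 17 − 8 = 9 completes the 17 across.
Given what's placed, (1,1) must be 2 to fit the 11 across and 15 down.
(1,2) = 11 − 2 = 9 completes the 11 across.
(2,1) = 6 − 5 = 1 completes the 6 across.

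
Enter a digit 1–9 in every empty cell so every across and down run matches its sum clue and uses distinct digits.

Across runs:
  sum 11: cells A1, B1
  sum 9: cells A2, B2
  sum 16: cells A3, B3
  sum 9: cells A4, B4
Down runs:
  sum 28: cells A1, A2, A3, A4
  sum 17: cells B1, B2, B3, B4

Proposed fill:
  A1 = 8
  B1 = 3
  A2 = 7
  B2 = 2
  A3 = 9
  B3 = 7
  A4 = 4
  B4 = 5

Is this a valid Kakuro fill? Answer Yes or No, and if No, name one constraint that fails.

Yes

Across: 8+3=11; 7+2=9; 9+7=16; 4+5=9. Down: 8+7+9+4=28; 3+2+7+5=17. No digit repeats within any run.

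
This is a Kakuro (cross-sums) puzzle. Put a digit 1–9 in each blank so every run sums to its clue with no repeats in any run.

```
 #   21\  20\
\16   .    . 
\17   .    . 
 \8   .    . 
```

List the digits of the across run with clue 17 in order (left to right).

16 in 2 cells must be {7,9}; 17 in 2 cells must be {8,9}.
Nothing is forced directly, so branch on R2C1, whose candidates are 8 or 9. If R2C1 = 8: that forces R2C2 = 9, R1C2 = 7, after which R3C2 would have to be in {1,2,3,5,6,7} for the 8 across but in {4} for the 20 down — contradiction. So R2C1 = 9.
Given what's placed, R1C1 must be 7 to fit the 16 across and 21 down.
R1C2 = 16 − 7 = 9 completes the 16 across.
R2C2 = 17 − 9 = 8 completes the 17 across.
R3C1 = 21 − 16 = 5 completes the 21 down.
R3C2 = 8 − 5 = 3 completes the 8 across.

9, 8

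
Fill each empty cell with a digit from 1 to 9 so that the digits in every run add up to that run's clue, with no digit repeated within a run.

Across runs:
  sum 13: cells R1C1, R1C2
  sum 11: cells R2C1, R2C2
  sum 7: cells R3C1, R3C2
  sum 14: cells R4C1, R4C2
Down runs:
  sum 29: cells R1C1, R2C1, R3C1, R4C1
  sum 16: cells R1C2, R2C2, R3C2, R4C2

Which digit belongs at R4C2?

29 in 4 cells must be {5,7,8,9}.
Only 5 fits R3C1 under both its across sum 7 and down sum 29.
R3C2 = 7 − 5 = 2 completes the 7 across.
Nothing is forced directly, so branch on R2C1, whose candidates are 7 or 8 or 9. If R2C1 = 7: that forces R2C2 = 4, R4C2 = 9, after which R1C2 would have to be in {4,5,6,7,8,9} for the 13 across but in {1} for the 16 down — contradiction. If R2C1 = 9: then R2C2 would have to be in {2} for the 11 across but in {1,3,4,5,6,7,8,9} for the 16 down — contradiction. So R2C1 = 8.
R2C2 = 11 − 8 = 3 completes the 11 across.
R4C1 = 9: the only remaining digit allowed by both the 14 across and the 29 down.
R4C2 = 14 − 9 = 5 completes the 14 across.

5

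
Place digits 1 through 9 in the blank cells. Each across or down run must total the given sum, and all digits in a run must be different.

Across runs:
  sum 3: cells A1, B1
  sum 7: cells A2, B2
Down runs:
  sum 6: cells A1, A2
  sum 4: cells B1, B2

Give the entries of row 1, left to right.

2, 1

3 in 2 cells must be {1,2}; 4 in 2 cells must be {1,3}.
The 3 across and the 4 down share only 1, so B1 = 1.
B2 = 4 − 1 = 3 completes the 4 down.
A1 = 3 − 1 = 2 completes the 3 across.
A2 = 7 − 3 = 4 completes the 7 across.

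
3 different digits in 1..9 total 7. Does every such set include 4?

The only way to make 7 from 3 distinct digits is {1,2,4}, which contains 4.

Yes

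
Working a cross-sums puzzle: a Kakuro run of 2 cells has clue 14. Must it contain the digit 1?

Counterexample: {5,9} sums to 14 without using 1.

No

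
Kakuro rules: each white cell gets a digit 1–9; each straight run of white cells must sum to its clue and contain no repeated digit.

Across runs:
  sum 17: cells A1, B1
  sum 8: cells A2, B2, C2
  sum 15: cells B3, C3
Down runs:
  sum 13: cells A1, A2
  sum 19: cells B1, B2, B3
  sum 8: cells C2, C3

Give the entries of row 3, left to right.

8 7

17 in 2 cells must be {8,9}.
Nothing is forced directly, so branch on A1, whose candidates are 8 or 9. If A1 = 9: that forces B1 = 8, A2 = 4, after which B2 would have to be in {1,3} for the 8 across but in {2,4,5,6,7,9} for the 19 down — contradiction. So A1 = 8.
B1 = 17 − 8 = 9 completes the 17 across.
A2 = 13 − 8 = 5 completes the 13 down.
B2 = 2: the only remaining digit allowed by both the 8 across and the 19 down.
C2 = 8 − 7 = 1 completes the 8 across.
B3 = 19 − 11 = 8 completes the 19 down.
C3 = 15 − 8 = 7 completes the 15 across.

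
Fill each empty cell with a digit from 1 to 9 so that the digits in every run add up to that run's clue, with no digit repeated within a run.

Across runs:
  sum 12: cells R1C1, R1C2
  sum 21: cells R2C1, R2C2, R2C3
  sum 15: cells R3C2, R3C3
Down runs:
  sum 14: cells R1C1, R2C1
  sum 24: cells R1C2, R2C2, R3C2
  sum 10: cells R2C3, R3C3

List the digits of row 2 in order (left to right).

24 in 3 cells must be {7,8,9}.
Nothing is forced directly, so branch on R1C1, whose candidates are 5 or 8 or 9. If R1C1 = 8: then R1C2 would have to be in {4} for the 12 across but in {7,8,9} for the 24 down — contradiction. If R1C1 = 9: then R1C2 would have to be in {3} for the 12 across but in {7,8,9} for the 24 down — contradiction. So R1C1 = 5.
R1C2 = 12 − 5 = 7 completes the 12 across.
R2C1 = 14 − 5 = 9 completes the 14 down.
R2C2 = 8: the only remaining digit allowed by both the 21 across and the 24 down.
R2C3 = 21 − 17 = 4 completes the 21 across.
R3C2 = 24 − 15 = 9 completes the 24 down.
R3C3 = 15 − 9 = 6 completes the 15 across.

9, 8, 4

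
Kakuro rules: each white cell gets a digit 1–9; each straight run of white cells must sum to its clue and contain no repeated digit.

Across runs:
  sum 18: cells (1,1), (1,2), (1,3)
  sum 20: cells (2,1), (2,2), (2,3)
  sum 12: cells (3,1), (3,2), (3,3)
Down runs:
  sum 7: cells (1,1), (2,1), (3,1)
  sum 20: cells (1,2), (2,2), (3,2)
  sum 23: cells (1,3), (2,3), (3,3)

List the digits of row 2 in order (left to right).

4 7 9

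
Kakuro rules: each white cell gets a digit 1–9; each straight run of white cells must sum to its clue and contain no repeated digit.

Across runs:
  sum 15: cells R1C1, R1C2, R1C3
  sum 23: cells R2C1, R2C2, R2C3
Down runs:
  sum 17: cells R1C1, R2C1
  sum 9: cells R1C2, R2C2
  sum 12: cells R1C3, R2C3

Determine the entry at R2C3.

23 in 3 cells must be {6,8,9}; 17 in 2 cells must be {8,9}.
Nothing is forced directly, so branch on R2C2, whose candidates are 6 or 8. If R2C2 = 8: that forces R1C2 = 1, R2C1 = 9, after which R2C3 would have to be in {6} for the 23 across but in {3,4,5,7,8,9} for the 12 down — contradiction. So R2C2 = 6.
R1C2 = 9 − 6 = 3 completes the 9 down.
Given what's placed, R1C1 must be 8 to fit the 15 across and 17 down.
R1C3 = 15 − 11 = 4 completes the 15 across.
R2C1 = 17 − 8 = 9 completes the 17 down.
R2C3 = 23 − 15 = 8 completes the 23 across.

8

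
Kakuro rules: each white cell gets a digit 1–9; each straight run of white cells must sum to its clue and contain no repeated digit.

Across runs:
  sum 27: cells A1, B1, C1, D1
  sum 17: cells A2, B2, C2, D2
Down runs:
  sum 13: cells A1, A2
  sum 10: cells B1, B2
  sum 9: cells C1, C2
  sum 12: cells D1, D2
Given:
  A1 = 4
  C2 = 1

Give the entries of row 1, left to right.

C1 = 9 − 1 = 8 completes the 9 down.
Given what's placed, D1 must be 9 to fit the 27 across and 12 down.
A2 = 13 − 4 = 9 completes the 13 down.
D2 = 12 − 9 = 3 completes the 12 down.
B1 = 27 − 21 = 6 completes the 27 across.
B2 = 17 − 13 = 4 completes the 17 across.

4, 6, 8, 9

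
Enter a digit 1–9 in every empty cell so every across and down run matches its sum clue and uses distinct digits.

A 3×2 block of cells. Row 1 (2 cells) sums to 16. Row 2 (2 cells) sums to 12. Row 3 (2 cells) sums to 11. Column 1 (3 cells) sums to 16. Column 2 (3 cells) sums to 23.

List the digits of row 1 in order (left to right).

7 9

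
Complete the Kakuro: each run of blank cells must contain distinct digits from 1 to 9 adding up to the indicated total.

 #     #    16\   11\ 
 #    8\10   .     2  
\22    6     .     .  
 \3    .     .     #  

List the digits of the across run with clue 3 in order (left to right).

2 1

3 in 2 cells must be {1,2}.
R1C2 = 10 − 2 = 8 completes the 10 across.
Given what's placed, R2C2 must be 7 to fit the 22 across and 16 down.
R2C3 = 22 − 13 = 9 completes the 22 across.
R3C1 = 8 − 6 = 2 completes the 8 down.
R3C2 = 3 − 2 = 1 completes the 3 across.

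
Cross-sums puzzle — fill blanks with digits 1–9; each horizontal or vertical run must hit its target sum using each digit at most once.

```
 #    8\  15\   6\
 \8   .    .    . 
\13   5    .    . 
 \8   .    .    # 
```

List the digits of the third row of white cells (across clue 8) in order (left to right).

No cell is forced outright now. R2C3 can only be 1 or 2 (the digits allowed by both its 13 across and its 6 down). If R2C3 = 2: that forces R1C3 = 4, R2C2 = 6, R1C1 = 1, after which R1C2 would have to be in {3} for the 8 across but in {1,2,4,5,7,8} for the 15 down — contradiction. So R2C3 = 1.
R1C3 = 6 − 1 = 5 completes the 6 down.
R2C2 = 13 − 6 = 7 completes the 13 across.
R1C2 = 2: the only remaining digit allowed by both the 8 across and the 15 down.
R3C2 = 15 − 9 = 6 completes the 15 down.
R1C1 = 8 − 7 = 1 completes the 8 across.
R3C1 = 8 − 6 = 2 completes the 8 across.

2 6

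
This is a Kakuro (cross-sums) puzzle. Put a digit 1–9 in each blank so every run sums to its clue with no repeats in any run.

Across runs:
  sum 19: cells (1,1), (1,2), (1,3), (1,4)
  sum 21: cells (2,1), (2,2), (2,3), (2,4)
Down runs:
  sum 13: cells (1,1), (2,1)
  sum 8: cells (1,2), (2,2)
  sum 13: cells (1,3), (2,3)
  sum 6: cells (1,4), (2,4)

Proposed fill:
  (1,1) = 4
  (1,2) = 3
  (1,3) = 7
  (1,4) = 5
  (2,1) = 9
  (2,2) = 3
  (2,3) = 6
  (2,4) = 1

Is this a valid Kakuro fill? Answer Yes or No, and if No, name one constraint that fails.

No — the across run (2,1)–(2,4) sums to 19, not 21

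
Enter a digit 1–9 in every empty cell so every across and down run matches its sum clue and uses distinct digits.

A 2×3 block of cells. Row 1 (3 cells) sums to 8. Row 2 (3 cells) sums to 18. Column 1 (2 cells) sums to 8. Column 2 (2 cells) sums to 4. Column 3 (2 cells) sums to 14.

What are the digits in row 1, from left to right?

4 in 2 cells must be {1,3}.
The 8 across and the 14 down share only 5, so (1,3) = 5.
(2,3) = 14 − 5 = 9 completes the 14 down.
Given what's placed, (1,2) must be 1 to fit the 8 across and 4 down.
(2,2) = 4 − 1 = 3 completes the 4 down.
(1,1) = 8 − 6 = 2 completes the 8 across.
(2,1) = 18 − 12 = 6 completes the 18 across.

2 1 5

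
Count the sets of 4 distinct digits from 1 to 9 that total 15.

6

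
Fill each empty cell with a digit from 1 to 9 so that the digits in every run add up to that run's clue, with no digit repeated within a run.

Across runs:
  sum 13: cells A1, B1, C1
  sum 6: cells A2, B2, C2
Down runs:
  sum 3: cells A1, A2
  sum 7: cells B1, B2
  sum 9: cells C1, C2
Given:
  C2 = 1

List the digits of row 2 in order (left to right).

2 3 1

6 in 3 cells must be {1,2,3}; 3 in 2 cells must be {1,2}.
C1 = 9 − 1 = 8 completes the 9 down.
Given what's placed, A2 must be 2 to fit the 6 across and 3 down.
B2 = 6 − 3 = 3 completes the 6 across.
A1 = 3 − 2 = 1 completes the 3 down.
B1 = 13 − 9 = 4 completes the 13 across.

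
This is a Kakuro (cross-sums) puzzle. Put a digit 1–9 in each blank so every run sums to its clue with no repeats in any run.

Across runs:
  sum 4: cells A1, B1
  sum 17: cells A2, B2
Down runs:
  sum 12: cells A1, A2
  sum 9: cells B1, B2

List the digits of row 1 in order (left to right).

3 1

4 in 2 cells must be {1,3}; 17 in 2 cells must be {8,9}.
The 4 across and the 12 down share only 3, so A1 = 3.
B1 = 4 − 3 = 1 completes the 4 across.
A2 = 12 − 3 = 9 completes the 12 down.
B2 = 17 − 9 = 8 completes the 17 across.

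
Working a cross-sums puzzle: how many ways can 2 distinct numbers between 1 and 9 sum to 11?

2 distinct digits from 1–9 sum between 3 and 17.
Enumerating: {2,9}, {3,8}, {4,7}, {5,6}.

4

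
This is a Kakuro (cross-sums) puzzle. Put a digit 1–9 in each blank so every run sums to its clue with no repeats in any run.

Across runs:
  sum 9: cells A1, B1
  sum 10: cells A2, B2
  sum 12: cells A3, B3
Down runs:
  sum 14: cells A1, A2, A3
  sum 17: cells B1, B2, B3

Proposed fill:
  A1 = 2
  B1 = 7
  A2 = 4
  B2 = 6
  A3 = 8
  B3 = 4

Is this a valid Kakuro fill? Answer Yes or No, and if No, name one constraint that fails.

Across: 2+7=9; 4+6=10; 8+4=12. Down: 2+4+8=14; 7+6+4=17. No digit repeats within any run.

Yes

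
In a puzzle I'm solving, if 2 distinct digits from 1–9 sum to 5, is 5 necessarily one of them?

No

Counterexample: {1,4} sums to 5 without using 5.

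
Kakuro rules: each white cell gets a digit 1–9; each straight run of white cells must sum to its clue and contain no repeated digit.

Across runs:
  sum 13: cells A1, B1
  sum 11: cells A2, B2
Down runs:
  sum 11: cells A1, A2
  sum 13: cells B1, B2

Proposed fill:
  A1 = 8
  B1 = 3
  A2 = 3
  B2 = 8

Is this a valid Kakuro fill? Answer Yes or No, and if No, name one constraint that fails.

No — the down run B1–B2 sums to 11, not 13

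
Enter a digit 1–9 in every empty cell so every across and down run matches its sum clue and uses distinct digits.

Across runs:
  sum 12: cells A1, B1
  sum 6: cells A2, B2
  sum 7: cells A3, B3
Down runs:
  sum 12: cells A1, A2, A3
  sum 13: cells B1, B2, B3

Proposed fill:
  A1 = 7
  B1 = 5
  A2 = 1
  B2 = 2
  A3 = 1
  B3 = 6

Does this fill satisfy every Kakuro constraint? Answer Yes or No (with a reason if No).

No — the across run A2–B2 sums to 3, not 6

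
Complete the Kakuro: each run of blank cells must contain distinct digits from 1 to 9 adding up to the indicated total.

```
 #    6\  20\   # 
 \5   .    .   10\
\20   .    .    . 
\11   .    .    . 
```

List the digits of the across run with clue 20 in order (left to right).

3 9 8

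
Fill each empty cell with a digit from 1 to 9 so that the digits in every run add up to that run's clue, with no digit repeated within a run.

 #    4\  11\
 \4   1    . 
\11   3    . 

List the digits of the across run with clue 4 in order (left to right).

4 in 2 cells must be {1,3}.
R1C2 = 4 − 1 = 3 completes the 4 across.
R2C2 = 11 − 3 = 8 completes the 11 across.

1 3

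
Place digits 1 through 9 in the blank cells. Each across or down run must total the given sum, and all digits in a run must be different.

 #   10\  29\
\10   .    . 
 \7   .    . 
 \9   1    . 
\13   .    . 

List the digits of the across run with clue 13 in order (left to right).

4 9

10 in 4 cells must be {1,2,3,4}; 29 in 4 cells must be {5,7,8,9}.
R2C2 = 5: only digit in both the 7-across and 29-down candidate sets.
R3C2 = 9 − 1 = 8 completes the 9 across.
R4C1 = 4: the only remaining digit allowed by both the 13 across and the 10 down.
R4C2 = 13 − 4 = 9 completes the 13 across.
R1C2 = 29 − 22 = 7 completes the 29 down.
R2C1 = 7 − 5 = 2 completes the 7 across.
R1C1 = 10 − 7 = 3 completes the 10 across.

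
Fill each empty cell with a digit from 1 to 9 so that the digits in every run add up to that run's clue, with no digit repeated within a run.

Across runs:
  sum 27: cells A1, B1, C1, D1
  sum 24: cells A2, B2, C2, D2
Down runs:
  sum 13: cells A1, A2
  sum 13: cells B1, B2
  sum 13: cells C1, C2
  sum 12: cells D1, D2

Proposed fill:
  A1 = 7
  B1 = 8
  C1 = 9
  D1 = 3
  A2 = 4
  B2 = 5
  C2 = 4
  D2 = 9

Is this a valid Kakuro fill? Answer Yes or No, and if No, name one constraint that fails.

No — the across run A2–D2 sums to 22, not 24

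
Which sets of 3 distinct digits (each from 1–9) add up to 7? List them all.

{1,2,4}

3 distinct digits from 1–9 sum between 6 and 24.
Only one set works: {1,2,4}.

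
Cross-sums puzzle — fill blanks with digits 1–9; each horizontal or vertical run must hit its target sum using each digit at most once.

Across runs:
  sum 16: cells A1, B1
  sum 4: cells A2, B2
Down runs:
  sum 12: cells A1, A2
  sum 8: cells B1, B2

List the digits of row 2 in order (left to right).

16 in 2 cells must be {7,9}; 4 in 2 cells must be {1,3}.
The 16 across and the 8 down share only 7, so B1 = 7.
The 4 across and the 12 down share only 3, so A2 = 3.
B2 = 4 − 3 = 1 completes the 4 across.
A1 = 16 − 7 = 9 completes the 16 across.

3 1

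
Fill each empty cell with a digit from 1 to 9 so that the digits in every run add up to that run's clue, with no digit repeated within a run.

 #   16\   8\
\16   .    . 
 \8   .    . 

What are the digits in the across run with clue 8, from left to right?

16 in 2 cells must be {7,9}.
The 16 across and the 8 down share only 7, so R1C2 = 7.
The 8 across and the 16 down share only 7, so R2C1 = 7.
R2C2 = 8 − 7 = 1 completes the 8 across.
R1C1 = 16 − 7 = 9 completes the 16 across.

7 1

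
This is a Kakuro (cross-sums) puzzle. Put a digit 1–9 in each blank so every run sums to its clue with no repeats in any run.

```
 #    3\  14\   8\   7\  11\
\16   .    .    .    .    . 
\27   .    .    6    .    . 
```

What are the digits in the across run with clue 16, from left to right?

1 6 2 3 4

16 in 5 cells must be {1,2,3,4,6}; 3 in 2 cells must be {1,2}.
Intersecting the 16 across with the 14 down forces R1C2 = 6.
R1C3 = 8 − 6 = 2 completes the 8 down.
R2C2 = 14 − 6 = 8 completes the 14 down.
Given what's placed, R1C1 must be 1 to fit the 16 across and 3 down.
R2C1 = 3 − 1 = 2 completes the 3 down.
R2C4 = 4: the only remaining digit allowed by both the 27 across and the 7 down.
R2C5 = 27 − 20 = 7 completes the 27 across.
R1C4 = 7 − 4 = 3 completes the 7 down.
R1C5 = 16 − 12 = 4 completes the 16 across.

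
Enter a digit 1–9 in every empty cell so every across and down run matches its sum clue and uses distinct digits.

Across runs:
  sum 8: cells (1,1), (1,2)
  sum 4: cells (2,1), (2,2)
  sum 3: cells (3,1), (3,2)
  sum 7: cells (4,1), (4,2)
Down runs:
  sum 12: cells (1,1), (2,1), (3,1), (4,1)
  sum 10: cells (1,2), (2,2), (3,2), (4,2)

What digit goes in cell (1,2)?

2

4 in 2 cells must be {1,3}; 3 in 2 cells must be {1,2}; 10 in 4 cells must be {1,2,3,4}.
Nothing is forced directly, so branch on (2,1), whose candidates are 1 or 3. If (2,1) = 3: that forces (2,2) = 1, (3,2) = 2, (1,2) = 3, (3,1) = 1, (4,2) = 4, after which (1,1) would have to be in {5} for the 8 across but in {2,6} for the 12 down — contradiction. So (2,1) = 1.
(2,2) = 4 − 1 = 3 completes the 4 across.
Given what's placed, (3,1) must be 2 to fit the 3 across and 12 down.
(3,2) = 3 − 2 = 1 completes the 3 across.
(1,2) = 2: the only remaining digit allowed by both the 8 across and the 10 down.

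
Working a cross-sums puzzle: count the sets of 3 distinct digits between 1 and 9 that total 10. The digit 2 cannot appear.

3 distinct digits from 1–9 sum between 6 and 24.
Dropping sets that contain 2.
Enumerating: {1,3,6}, {1,4,5}.

2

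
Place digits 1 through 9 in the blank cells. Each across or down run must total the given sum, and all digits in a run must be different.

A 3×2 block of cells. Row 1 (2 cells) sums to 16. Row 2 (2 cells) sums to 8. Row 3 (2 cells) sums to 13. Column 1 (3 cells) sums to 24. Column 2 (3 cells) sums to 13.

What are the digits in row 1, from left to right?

9 7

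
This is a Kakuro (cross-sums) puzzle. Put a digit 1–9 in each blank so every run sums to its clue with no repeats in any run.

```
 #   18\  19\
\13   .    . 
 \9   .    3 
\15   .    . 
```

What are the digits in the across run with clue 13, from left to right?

4 9

R2C1 = 9 − 3 = 6 completes the 9 across.
Nothing is forced directly, so branch on R1C2, whose candidates are 7 or 9. If R1C2 = 7: then R1C1 would have to be in {6} for the 13 across but in {3,4,5,7,8,9} for the 18 down — contradiction. So R1C2 = 9.
R1C1 = 13 − 9 = 4 completes the 13 across.
R3C1 = 18 − 10 = 8 completes the 18 down.
R3C2 = 15 − 8 = 7 completes the 15 across.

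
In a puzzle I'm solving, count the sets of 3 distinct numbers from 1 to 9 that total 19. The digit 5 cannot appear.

4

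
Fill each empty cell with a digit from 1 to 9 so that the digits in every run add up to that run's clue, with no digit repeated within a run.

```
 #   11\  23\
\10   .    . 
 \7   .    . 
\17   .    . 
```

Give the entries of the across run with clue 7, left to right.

1 6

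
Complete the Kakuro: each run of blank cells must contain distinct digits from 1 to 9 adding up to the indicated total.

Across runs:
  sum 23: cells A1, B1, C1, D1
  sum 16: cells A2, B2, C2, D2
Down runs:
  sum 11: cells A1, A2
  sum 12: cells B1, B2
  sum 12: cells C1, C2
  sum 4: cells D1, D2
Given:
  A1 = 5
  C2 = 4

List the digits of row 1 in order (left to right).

5 7 8 3

4 in 2 cells must be {1,3}.
C1 = 12 − 4 = 8 completes the 12 down.
A2 = 11 − 5 = 6 completes the 11 down.
Given what's placed, B2 must be 5 to fit the 16 across and 12 down.
D2 = 16 − 15 = 1 completes the 16 across.
B1 = 12 − 5 = 7 completes the 12 down.
D1 = 23 − 20 = 3 completes the 23 across.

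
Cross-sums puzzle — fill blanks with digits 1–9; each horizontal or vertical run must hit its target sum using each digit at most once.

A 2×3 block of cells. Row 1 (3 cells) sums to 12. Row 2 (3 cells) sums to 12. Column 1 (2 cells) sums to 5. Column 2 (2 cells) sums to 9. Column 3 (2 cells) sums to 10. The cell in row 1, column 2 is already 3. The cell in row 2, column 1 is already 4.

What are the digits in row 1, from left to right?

(1,1) = 5 − 4 = 1 completes the 5 down.
(1,3) = 12 − 4 = 8 completes the 12 across.
(2,2) = 9 − 3 = 6 completes the 9 down.
(2,3) = 12 − 10 = 2 completes the 12 across.

1, 3, 8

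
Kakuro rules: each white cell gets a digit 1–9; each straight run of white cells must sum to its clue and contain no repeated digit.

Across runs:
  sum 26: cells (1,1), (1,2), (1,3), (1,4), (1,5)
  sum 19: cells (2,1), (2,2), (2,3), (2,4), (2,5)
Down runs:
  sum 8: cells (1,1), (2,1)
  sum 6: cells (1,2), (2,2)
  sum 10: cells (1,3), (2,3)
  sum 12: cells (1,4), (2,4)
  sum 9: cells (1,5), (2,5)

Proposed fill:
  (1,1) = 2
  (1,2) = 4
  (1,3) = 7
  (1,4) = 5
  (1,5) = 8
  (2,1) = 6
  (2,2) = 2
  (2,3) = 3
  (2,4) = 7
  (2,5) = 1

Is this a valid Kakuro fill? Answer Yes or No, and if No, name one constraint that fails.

Across: 2+4+7+5+8=26; 6+2+3+7+1=19. Down: 2+6=8; 4+2=6; 7+3=10; 5+7=12; 8+1=9. No digit repeats within any run.

Yes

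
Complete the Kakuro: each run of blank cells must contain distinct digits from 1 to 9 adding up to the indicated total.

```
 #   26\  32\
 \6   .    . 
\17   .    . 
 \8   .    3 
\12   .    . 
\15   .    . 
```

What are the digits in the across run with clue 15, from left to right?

17 in 2 cells must be {8,9}.
R1C2 = 5: the only remaining digit allowed by both the 6 across and the 32 down.
R3C1 = 8 − 3 = 5 completes the 8 across.
R1C1 = 6 − 5 = 1 completes the 6 across.
Nothing is forced directly, so branch on R2C1, whose candidates are 8 or 9. If R2C1 = 8: that forces R2C2 = 9, R5C1 = 9, after which R5C2 would have to be in {6} for the 15 across but in {7,8} for the 32 down — contradiction. So R2C1 = 9.
R2C2 = 17 − 9 = 8 completes the 17 across.
No cell is forced outright now. R4C2 can only be 7 or 9 (the digits allowed by both its 12 across and its 32 down). If R4C2 = 7: then R4C1 would have to be in {5} for the 12 across but in {3,4,7,8} for the 26 down — contradiction. So R4C2 = 9.
R4C1 = 12 − 9 = 3 completes the 12 across.
R5C1 = 26 − 18 = 8 completes the 26 down.
R5C2 = 15 − 8 = 7 completes the 15 across.

8 7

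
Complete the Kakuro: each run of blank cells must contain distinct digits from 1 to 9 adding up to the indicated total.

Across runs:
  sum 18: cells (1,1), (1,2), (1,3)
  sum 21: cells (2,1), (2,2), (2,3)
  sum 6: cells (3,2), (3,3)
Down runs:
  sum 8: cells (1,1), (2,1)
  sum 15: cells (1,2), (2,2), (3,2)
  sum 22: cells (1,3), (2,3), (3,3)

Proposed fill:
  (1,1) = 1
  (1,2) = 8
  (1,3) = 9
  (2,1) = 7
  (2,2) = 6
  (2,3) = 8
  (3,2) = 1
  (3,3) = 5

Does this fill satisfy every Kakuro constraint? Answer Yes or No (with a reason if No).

Across: 1+8+9=18; 7+6+8=21; 1+5=6. Down: 1+7=8; 8+6+1=15; 9+8+5=22. No digit repeats within any run.

Yes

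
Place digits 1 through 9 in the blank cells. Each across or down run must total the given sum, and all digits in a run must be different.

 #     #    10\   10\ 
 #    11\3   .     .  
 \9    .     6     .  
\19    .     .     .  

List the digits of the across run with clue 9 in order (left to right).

2, 6, 1

3 in 2 cells must be {1,2}.
Given what's placed, R1C2 must be 1 to fit the 3 across and 10 down.
R1C3 = 3 − 1 = 2 completes the 3 across.
R2C1 = 2: the only remaining digit allowed by both the 9 across and the 11 down.
R2C3 = 9 − 8 = 1 completes the 9 across.
R3C1 = 11 − 2 = 9 completes the 11 down.
R3C2 = 10 − 7 = 3 completes the 10 down.
R3C3 = 19 − 12 = 7 completes the 19 across.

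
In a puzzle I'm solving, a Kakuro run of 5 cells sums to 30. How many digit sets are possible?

5 distinct digits from 1–9 sum between 15 and 35.
Enumerating: {1,5,7,8,9}, {2,4,7,8,9}, {2,5,6,8,9}, {3,4,6,8,9}, {3,5,6,7,9}, {4,5,6,7,8}.

6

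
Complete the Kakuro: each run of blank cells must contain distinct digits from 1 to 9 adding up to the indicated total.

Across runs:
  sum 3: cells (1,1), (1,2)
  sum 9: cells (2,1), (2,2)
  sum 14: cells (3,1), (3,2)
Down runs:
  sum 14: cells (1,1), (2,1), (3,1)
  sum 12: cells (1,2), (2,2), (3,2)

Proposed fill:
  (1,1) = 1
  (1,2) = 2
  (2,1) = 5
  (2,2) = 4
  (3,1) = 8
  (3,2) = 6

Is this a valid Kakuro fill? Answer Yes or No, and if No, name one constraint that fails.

Yes

Across: 1+2=3; 5+4=9; 8+6=14. Down: 1+5+8=14; 2+4+6=12. No digit repeats within any run.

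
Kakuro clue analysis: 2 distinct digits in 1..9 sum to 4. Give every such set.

2 distinct digits from 1–9 sum between 3 and 17.
Only one set works: {1,3}.

{1,3}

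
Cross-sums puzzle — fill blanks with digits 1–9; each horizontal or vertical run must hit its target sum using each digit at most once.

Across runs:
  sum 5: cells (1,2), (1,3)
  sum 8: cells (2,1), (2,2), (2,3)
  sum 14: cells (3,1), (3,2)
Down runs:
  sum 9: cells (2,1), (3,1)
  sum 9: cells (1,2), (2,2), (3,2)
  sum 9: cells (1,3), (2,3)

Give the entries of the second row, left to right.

Nothing is forced directly, so branch on (3,2), whose candidates are 5 or 6. If (3,2) = 5: then (3,1) would have to be in {9} for the 14 across but in {1,2,3,4,5,6,7,8} for the 9 down — contradiction. So (3,2) = 6.
(3,1) = 14 − 6 = 8 completes the 14 across.
(2,1) = 9 − 8 = 1 completes the 9 down.
(2,2) = 2: the only remaining digit allowed by both the 8 across and the 9 down.
(2,3) = 8 − 3 = 5 completes the 8 across.
(1,2) = 9 − 8 = 1 completes the 9 down.
(1,3) = 5 − 1 = 4 completes the 5 across.

1 2 5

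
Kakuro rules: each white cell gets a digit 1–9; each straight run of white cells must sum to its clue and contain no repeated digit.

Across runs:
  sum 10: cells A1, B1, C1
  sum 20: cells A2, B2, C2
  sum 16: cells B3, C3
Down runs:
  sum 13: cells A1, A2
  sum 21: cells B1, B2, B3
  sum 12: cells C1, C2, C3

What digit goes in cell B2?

7

16 in 2 cells must be {7,9}.
Nothing is forced directly, so branch on C3, whose candidates are 7 or 9. If C3 = 9: then C2 would have to be in {3,4,5,6,7,8,9} for the 20 across but in {1,2} for the 12 down — contradiction. So C3 = 7.
B3 = 16 − 7 = 9 completes the 16 across.
Nothing is forced directly, so branch on C2, whose candidates are 3 or 4. If C2 = 3: that forces C1 = 2, B2 = 8, after which B1 would have to be in {1,3,5,7} for the 10 across but in {4} for the 21 down — contradiction. So C2 = 4.
C1 = 12 − 11 = 1 completes the 12 down.
B2 = 7: the only remaining digit allowed by both the 20 across and the 21 down.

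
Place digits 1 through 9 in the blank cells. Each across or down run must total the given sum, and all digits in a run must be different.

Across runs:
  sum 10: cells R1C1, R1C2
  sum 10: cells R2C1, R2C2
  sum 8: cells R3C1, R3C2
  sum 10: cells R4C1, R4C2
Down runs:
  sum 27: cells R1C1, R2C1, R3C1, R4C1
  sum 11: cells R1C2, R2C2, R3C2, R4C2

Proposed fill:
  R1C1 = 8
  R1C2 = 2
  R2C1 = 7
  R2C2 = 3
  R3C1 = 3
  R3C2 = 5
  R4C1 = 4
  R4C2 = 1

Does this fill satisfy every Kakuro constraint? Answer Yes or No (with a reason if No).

No — the down run R1C1–R4C1 sums to 22, not 27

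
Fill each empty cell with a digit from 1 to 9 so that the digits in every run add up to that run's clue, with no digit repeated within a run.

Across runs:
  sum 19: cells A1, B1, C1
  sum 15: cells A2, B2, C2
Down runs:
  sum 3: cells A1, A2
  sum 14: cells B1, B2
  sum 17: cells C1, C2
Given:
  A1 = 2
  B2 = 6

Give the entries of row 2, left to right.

1 6 8

3 in 2 cells must be {1,2}; 17 in 2 cells must be {8,9}.
B1 = 14 − 6 = 8 completes the 14 down.
C1 = 19 − 10 = 9 completes the 19 across.
A2 = 3 − 2 = 1 completes the 3 down.
C2 = 15 − 7 = 8 completes the 15 across.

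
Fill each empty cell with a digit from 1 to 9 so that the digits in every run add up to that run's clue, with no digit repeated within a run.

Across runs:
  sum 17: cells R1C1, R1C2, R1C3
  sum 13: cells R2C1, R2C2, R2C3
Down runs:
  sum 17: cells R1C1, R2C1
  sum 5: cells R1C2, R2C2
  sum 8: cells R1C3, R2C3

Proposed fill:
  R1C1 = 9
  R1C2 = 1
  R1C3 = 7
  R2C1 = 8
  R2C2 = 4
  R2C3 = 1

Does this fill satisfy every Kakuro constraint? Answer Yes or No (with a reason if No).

Yes

Across: 9+1+7=17; 8+4+1=13. Down: 9+8=17; 1+4=5; 7+1=8. No digit repeats within any run.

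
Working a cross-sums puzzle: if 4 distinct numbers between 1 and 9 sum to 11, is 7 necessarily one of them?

No

The only way to make 11 from 4 distinct digits is {1,2,3,5}, which does not contain 7.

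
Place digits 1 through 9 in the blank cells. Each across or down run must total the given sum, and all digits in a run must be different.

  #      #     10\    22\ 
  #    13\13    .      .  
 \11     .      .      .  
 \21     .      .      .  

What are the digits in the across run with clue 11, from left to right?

4 1 6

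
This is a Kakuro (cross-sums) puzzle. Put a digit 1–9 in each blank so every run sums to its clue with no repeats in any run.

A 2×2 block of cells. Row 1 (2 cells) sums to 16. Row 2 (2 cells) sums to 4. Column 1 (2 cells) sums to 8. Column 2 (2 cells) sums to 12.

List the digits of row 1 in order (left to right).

16 in 2 cells must be {7,9}; 4 in 2 cells must be {1,3}.
The 16 across and the 8 down share only 7, so (1,1) = 7.
(1,2) = 16 − 7 = 9 completes the 16 across.
(2,1) = 8 − 7 = 1 completes the 8 down.
(2,2) = 4 − 1 = 3 completes the 4 across.

7 9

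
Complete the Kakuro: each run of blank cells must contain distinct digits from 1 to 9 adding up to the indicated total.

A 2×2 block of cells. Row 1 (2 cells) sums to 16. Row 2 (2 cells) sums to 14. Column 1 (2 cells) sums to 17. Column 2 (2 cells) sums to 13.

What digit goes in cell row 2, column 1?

8

16 in 2 cells must be {7,9}; 17 in 2 cells must be {8,9}.
The 16 across and the 17 down share only 9, so (1,1) = 9.
(1,2) = 16 − 9 = 7 completes the 16 across.
(2,1) = 17 − 9 = 8 completes the 17 down.
(2,2) = 14 − 8 = 6 completes the 14 across.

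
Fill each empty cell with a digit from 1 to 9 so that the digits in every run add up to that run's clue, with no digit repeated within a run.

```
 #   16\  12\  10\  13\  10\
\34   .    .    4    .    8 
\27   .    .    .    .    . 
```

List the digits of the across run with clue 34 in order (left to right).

7 9 4 6 8

34 in 5 cells must be {4,6,7,8,9}; 16 in 2 cells must be {7,9}.
R2C3 = 10 − 4 = 6 completes the 10 down.
R2C5 = 10 − 8 = 2 completes the 10 down.
Nothing is forced directly, so branch on R1C1, whose candidates are 7 or 9. If R1C1 = 9: that forces R1C2 = 7, R1C4 = 6, R2C1 = 7, after which R2C2 would have to be in {3,4,8,9} for the 27 across but in {5} for the 12 down — contradiction. So R1C1 = 7.
Given what's placed, R1C2 must be 9 to fit the 34 across and 12 down.
R1C4 = 34 − 28 = 6 completes the 34 across.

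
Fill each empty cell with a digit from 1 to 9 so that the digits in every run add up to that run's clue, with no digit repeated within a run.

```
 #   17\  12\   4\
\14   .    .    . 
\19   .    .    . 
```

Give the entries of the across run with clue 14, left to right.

17 in 2 cells must be {8,9}; 4 in 2 cells must be {1,3}.
The 19 across and the 4 down share only 3, so R2C3 = 3.
R1C3 = 4 − 3 = 1 completes the 4 down.
Given what's placed, R2C1 must be 9 to fit the 19 across and 17 down.
R2C2 = 19 − 12 = 7 completes the 19 across.
R1C1 = 17 − 9 = 8 completes the 17 down.
R1C2 = 14 − 9 = 5 completes the 14 across.

8 5 1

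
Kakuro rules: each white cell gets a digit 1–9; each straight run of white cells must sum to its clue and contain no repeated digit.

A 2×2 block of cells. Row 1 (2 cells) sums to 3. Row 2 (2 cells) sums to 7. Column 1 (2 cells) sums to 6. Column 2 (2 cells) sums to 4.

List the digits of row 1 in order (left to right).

2 1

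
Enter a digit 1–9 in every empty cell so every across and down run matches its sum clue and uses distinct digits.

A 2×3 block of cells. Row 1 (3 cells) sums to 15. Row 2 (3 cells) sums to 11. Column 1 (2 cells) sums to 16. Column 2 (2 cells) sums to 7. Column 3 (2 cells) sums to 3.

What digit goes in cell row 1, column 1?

9

16 in 2 cells must be {7,9}; 3 in 2 cells must be {1,2}.
The 11 across and the 16 down share only 7, so (2,1) = 7.
Given what's placed, (2,3) must be 1 to fit the 11 across and 3 down.
(1,1) = 16 − 7 = 9 completes the 16 down.
(1,3) = 3 − 1 = 2 completes the 3 down.
(2,2) = 11 − 8 = 3 completes the 11 across.
(1,2) = 15 − 11 = 4 completes the 15 across.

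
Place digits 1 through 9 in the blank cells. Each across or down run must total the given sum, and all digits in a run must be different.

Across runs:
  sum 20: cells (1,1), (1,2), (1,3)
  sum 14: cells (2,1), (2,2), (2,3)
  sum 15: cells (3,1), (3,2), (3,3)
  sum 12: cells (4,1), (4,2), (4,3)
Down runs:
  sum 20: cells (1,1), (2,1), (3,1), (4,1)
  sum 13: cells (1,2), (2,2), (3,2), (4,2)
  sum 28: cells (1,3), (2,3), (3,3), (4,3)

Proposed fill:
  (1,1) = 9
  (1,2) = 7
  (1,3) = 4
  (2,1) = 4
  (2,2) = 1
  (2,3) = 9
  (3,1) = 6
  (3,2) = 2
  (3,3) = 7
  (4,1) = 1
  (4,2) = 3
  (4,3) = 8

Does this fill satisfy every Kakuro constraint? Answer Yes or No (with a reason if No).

Yes

Across: 9+7+4=20; 4+1+9=14; 6+2+7=15; 1+3+8=12. Down: 9+4+6+1=20; 7+1+2+3=13; 4+9+7+8=28. No digit repeats within any run.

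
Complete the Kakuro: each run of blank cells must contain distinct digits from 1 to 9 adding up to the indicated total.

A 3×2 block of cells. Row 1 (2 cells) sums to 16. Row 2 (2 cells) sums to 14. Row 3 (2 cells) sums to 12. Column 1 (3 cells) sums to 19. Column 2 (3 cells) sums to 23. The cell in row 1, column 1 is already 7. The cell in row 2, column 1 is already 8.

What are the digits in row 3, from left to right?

4, 8

16 in 2 cells must be {7,9}; 23 in 3 cells must be {6,8,9}.
(1,2) = 16 − 7 = 9 completes the 16 across.
(2,2) = 14 − 8 = 6 completes the 14 across.
(3,1) = 19 − 15 = 4 completes the 19 down.
(3,2) = 12 − 4 = 8 completes the 12 across.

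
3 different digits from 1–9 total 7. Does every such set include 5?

No

The only way to make 7 from 3 distinct digits is {1,2,4}, which does not contain 5.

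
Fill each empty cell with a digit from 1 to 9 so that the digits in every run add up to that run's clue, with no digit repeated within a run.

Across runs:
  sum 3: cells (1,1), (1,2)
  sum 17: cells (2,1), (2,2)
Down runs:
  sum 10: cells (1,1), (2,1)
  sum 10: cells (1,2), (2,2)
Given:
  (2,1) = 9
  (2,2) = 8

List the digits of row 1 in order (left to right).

3 in 2 cells must be {1,2}; 17 in 2 cells must be {8,9}.
(1,1) = 10 − 9 = 1 completes the 10 down.
(1,2) = 3 − 1 = 2 completes the 3 across.

1 2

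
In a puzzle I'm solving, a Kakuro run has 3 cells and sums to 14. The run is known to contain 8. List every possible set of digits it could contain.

{1,5,8}; {2,4,8}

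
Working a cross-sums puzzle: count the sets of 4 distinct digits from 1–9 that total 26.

4 distinct digits from 1–9 sum between 10 and 30.
Enumerating: {2,7,8,9}, {3,6,8,9}, {4,5,8,9}, {4,6,7,9}, {5,6,7,8}.

5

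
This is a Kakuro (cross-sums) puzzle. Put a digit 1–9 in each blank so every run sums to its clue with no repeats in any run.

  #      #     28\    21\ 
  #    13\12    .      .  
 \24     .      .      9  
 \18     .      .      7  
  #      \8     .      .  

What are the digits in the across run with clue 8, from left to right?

24 in 3 cells must be {7,8,9}.
No cell is forced outright now. R2C1 can only be 7 or 8 (the digits allowed by both its 24 across and its 13 down). If R2C1 = 8: that forces R2C2 = 7, R3C1 = 5, after which R3C2 would have to be in {6} for the 18 across but in {4,8,9} for the 28 down — contradiction. So R2C1 = 7.
R2C2 = 24 − 16 = 8 completes the 24 across.
R3C1 = 13 − 7 = 6 completes the 13 down.
R3C2 = 18 − 13 = 5 completes the 18 across.
Given what's placed, R4C2 must be 6 to fit the 8 across and 28 down.
R4C3 = 8 − 6 = 2 completes the 8 across.

6, 2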